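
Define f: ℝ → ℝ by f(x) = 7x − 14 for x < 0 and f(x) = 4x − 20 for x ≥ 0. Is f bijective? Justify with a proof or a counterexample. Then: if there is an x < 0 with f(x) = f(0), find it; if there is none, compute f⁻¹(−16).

-6/7

Both pieces are strictly increasing (slopes 7 and 4), so each is injective on its own interval.
The left piece maps (−∞, 0) onto (−∞, −14); the right piece maps [0, ∞) onto [−20, ∞).
These images overlap. In particular f(0) = −20 (right piece), and solving 7x − 14 = −20 on the left piece gives x = −6/7 < 0.
So f(−6/7) = f(0) with −6/7 ≠ 0, and f is not injective, hence not bijective. This x = −6/7 is the requested value below 0.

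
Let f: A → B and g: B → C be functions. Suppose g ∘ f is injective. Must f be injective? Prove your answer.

Suppose f(s) = f(t). Applying g: (g ∘ f)(s) = (g ∘ f)(t). Since g ∘ f is injective, s = t. So f is injective.

injective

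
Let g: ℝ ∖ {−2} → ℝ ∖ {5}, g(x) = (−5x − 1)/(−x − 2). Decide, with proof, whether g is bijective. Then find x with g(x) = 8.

Suppose g(x_1) = g(x_2). Cross-multiplying: (−5x_1 − 1)(−x_2 − 2) = (−5x_2 − 1)(−x_1 − 2).
Expanding both sides and cancelling the symmetric terms leaves 9·(x_1 − x_2) = 0. Since 9 ≠ 0, x_1 = x_2. Thus g is injective.
For any y ≠ 5, solving y(−x − 2) = −5x − 1 for x gives a well-defined x ≠ −2. So g is surjective.
Thus g is bijective.
Solving g(x) = 8: cross-multiplying gives −5x − 1 = 8(−x − 2), which rearranges to 3x = −15, so x = −5.

-5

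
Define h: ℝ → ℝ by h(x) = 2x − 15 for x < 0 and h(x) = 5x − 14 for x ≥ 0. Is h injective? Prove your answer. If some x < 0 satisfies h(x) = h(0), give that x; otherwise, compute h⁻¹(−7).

7/5

Both pieces are strictly increasing (slopes 2 and 5), so each is injective on its own interval.
The left piece maps (−∞, 0) onto (−∞, −15); the right piece maps [0, ∞) onto [−14, ∞).
These images are disjoint, so no value is attained by both pieces. Therefore h is injective.
Because the two images are disjoint, no x < 0 has h(x) = h(0), so we compute h⁻¹(−7): −7 lies in [−14, ∞), so solve 5x − 14 = −7: x = (−7 + 14)/5 = 7/5.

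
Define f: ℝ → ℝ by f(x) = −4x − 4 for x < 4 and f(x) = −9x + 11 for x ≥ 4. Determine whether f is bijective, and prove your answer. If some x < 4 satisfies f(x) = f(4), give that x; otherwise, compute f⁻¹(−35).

Both pieces are strictly decreasing (slopes −4 and −9), so each is injective on its own interval.
The left piece maps (−∞, 4) onto (−20, ∞); the right piece maps [4, ∞) onto (−∞, −25].
The images leave a gap (−20 has no preimage), so f is not surjective, hence not bijective.
Because the two images are disjoint, no x < 4 has f(x) = f(4), so we compute f⁻¹(−35): −35 lies in (−∞, −25], so solve −9x + 11 = −35: x = (−35 − 11)/(−9) = 46/9.

46/9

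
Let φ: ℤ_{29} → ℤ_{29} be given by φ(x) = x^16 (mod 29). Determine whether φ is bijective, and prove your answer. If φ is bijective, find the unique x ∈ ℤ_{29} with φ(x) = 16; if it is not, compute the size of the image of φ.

φ(2): Repeated squaring mod 29: 2^1 ≡ 2, 2^2 ≡ 2² = 4, 2^4 ≡ 4² = 16, 2^8 ≡ 16² = 256 ≡ 24, 2^16 ≡ 24² = 576 ≡ 25. So 2^16 ≡ 25 (mod 29).
φ(5): Repeated squaring mod 29: 5^1 ≡ 5, 5^2 ≡ 5² = 25, 5^4 ≡ 25² = 625 ≡ 16, 5^8 ≡ 16² = 256 ≡ 24, 5^16 ≡ 24² = 576 ≡ 25. So 5^16 ≡ 25 (mod 29).
So φ(2) = φ(5) = 25 while 2 ≠ 5, thus φ is not injective, hence not bijective.
Since φ is not bijective, we determine |image(φ)|. Computing x^16 mod 29 for each x (by repeated squaring, reducing mod 29 at every step), the values φ(0), φ(1), …, φ(28) are: 0, 1, 25, 20, 16, 25, 7, 20, 23, 23, 16, 24, 1, 24, 7, 7, 24, 1, 24, 16, 23, 23, 20, 7, 25, 16, 20, 25, 1.
The distinct values are {0, 1, 7, 16, 20, 23, 24, 25}; there are 8 of them.

8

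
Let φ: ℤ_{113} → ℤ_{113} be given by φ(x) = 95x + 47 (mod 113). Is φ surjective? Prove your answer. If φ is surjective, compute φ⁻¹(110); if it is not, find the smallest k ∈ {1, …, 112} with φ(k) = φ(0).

Since gcd(95, 113) = 1, 95 is invertible modulo 113. Euclid's algorithm: 113 = 1·95 + 18, 95 = 5·18 + 5, 18 = 3·5 + 3, 5 = 1·3 + 2, 3 = 1·2 + 1; back-substituting gives 1 = 69·95 − 58·113, so 95⁻¹ ≡ 69 (mod 113).
For any y ∈ ℤ_{113}, x = 69(y − 47) mod 113 satisfies φ(x) = 95·69(y − 47) + 47 ≡ y (since 95·69 ≡ 1 mod 113). So every y has a preimage.
Thus φ is surjective.
Since φ is surjective, we find φ⁻¹(110): we need 95x ≡ 110 − 47 ≡ 63 (mod 113). Using 95⁻¹ = 69: x ≡ 69·63 = 4347 = 38·113 + 53, so x = 53.
Check: φ(53) = 95·53 + 47 = 5082 = 44·113 + 110 ≡ 110 (mod 113).

53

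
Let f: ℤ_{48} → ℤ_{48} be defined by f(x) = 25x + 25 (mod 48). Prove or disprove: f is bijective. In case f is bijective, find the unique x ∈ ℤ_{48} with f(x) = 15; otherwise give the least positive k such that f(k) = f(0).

Suppose f(x_1) = f(x_2) in ℤ_{48}. Then 25x_1 + 25 ≡ 25x_2 + 25 (mod 48), hence 25(x_1 − x_2) ≡ 0 (mod 48).
Since gcd(25, 48) = 1, 25 is invertible modulo 48, so x_1 − x_2 ≡ 0 (mod 48), i.e. x_1 = x_2.
We now compute 25⁻¹ mod 48 explicitly. Euclid's algorithm: 48 = 1·25 + 23, 25 = 1·23 + 2, 23 = 11·2 + 1; back-substituting gives 1 = 25·25 − 13·48, so 25⁻¹ ≡ 25 (mod 48).
Then y ↦ 25(y − 25) is a two-sided inverse to f, so every y ∈ ℤ_{48} has a preimage.
Hence f is bijective.
Since f is bijective, we compute f⁻¹(15): solve 25x + 25 ≡ 15 (mod 48), i.e. 25x ≡ 38 (mod 48).
Multiplying by 25⁻¹ = 25 gives x ≡ 25·38 = 950 = 19·48 + 38 ≡ 38 (mod 48).
Check: f(38) = 25·38 + 25 = 975 = 20·48 + 15 ≡ 15 (mod 48).

38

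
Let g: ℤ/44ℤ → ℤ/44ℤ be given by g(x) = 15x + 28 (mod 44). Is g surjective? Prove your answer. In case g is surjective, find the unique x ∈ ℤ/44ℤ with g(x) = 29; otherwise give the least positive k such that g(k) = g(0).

3

Since gcd(15, 44) = 1, 15 is invertible modulo 44. Euclid's algorithm: 44 = 2·15 + 14, 15 = 1·14 + 1; back-substituting gives 1 = 3·15 − 1·44, so 15⁻¹ ≡ 3 (mod 44).
For any y ∈ ℤ/44ℤ, x = 3(y − 28) mod 44 satisfies g(x) = 15·3(y − 28) + 28 ≡ y (since 15·3 ≡ 1 mod 44). So every y has a preimage.
Therefore g is surjective.
Since g is surjective, we find g⁻¹(29): we need 15x ≡ 29 − 28 ≡ 1 (mod 44). Using 15⁻¹ = 3: x ≡ 3·1 = 3, so x = 3.
Check: g(3) = 15·3 + 28 = 73 = 1·44 + 29 ≡ 29 (mod 44).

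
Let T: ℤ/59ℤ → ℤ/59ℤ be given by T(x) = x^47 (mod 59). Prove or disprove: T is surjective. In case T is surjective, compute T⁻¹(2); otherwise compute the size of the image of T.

Since 59 is prime, the nonzero elements of ℤ/59ℤ form a cyclic group of order 58.
As gcd(47, 58) = 1, raising to the 47th power is a bijection on this group: if u^47 ≡ v^47 then (uv^{−1})^47 = 1, and the only element of order dividing gcd(47, 58) = 1 is 1, so u = v.
With T(0) = 0 this makes T injective on all of ℤ/59ℤ, hence bijective (finite equal-size domain and codomain). In particular T is surjective.
Since T is surjective, we find the preimage of 2. The inverse of x ↦ x^47 on (ℤ/59ℤ)^× is x ↦ x^21, because 47·21 = 987 = 17·58 + 1 ≡ 1 (mod 58) and x^{58} = 1 for x ≠ 0 (Fermat). So T⁻¹(2) = 2^21 mod 59.
Repeated squaring mod 59: 2^1 ≡ 2, 2^2 ≡ 2² = 4, 2^4 ≡ 4² = 16, 2^8 ≡ 16² = 256 ≡ 20, 2^16 ≡ 20² = 400 ≡ 46. Since 21 = 16 + 4 + 1, 2^21 ≡ 46·16·2: 46·16 = 736 ≡ 28, then 28·2 = 56. So 2^21 ≡ 56 (mod 59).
Hence T⁻¹(2) = 56.

56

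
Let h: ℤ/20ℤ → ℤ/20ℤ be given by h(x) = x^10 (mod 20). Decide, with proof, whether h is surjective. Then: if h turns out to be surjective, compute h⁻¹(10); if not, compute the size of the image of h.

h(4): Repeated squaring mod 20: 4^1 ≡ 4, 4^2 ≡ 4² = 16, 4^4 ≡ 16² = 256 ≡ 16, 4^8 ≡ 16² = 256 ≡ 16. Since 10 = 8 + 2, 4^10 ≡ 16·16: 16·16 = 256 ≡ 16. So 4^10 ≡ 16 (mod 20).
h(6): Repeated squaring mod 20: 6^1 ≡ 6, 6^2 ≡ 6² = 36 ≡ 16, 6^4 ≡ 16² = 256 ≡ 16, 6^8 ≡ 16² = 256 ≡ 16. Since 10 = 8 + 2, 6^10 ≡ 16·16: 16·16 = 256 ≡ 16. So 6^10 ≡ 16 (mod 20).
So h(4) = h(6) = 16 while 4 ≠ 6, therefore h is not injective.
A non-injective map from the 20-element set ℤ/20ℤ to itself takes at most 19 distinct values, so it cannot be surjective. Hence h is not surjective.
Since h is not surjective, we determine |image(h)|. Computing x^10 mod 20 for each x (by repeated squaring, reducing mod 20 at every step), the values h(0), h(1), …, h(19) are: 0, 1, 4, 9, 16, 5, 16, 9, 4, 1, 0, 1, 4, 9, 16, 5, 16, 9, 4, 1.
The distinct values are {0, 1, 4, 5, 9, 16}; there are 6 of them.

6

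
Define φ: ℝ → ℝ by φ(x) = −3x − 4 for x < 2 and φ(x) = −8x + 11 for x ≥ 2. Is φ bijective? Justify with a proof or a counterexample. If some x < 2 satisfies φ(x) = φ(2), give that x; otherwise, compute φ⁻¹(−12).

Both pieces are strictly decreasing (slopes −3 and −8), so each is injective on its own interval.
The left piece maps (−∞, 2) onto (−10, ∞); the right piece maps [2, ∞) onto (−∞, −5].
These images overlap. In particular φ(2) = −5 (right piece), and solving −3x − 4 = −5 on the left piece gives x = 1/3 < 2.
So φ(1/3) = φ(2) with 1/3 ≠ 2, and φ is not injective, hence not bijective. This x = 1/3 is the requested value below 2.

1/3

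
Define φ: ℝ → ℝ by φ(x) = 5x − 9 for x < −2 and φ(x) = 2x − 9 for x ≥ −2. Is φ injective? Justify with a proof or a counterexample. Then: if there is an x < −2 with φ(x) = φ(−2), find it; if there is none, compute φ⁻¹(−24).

-3

Both pieces are strictly increasing (slopes 5 and 2), so each is injective on its own interval.
The left piece maps (−∞, −2) onto (−∞, −19); the right piece maps [−2, ∞) onto [−13, ∞).
These images are disjoint, so no value is attained by both pieces. So φ is injective.
Because the two images are disjoint, no x < −2 has φ(x) = φ(−2), so we compute φ⁻¹(−24): −24 lies in (−∞, −19), so solve 5x − 9 = −24: x = (−24 + 9)/5 = −3.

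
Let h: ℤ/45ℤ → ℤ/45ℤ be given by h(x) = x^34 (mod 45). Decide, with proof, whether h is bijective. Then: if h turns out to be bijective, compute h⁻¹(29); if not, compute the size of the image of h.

12

h(2): Repeated squaring mod 45: 2^1 ≡ 2, 2^2 ≡ 2² = 4, 2^4 ≡ 4² = 16, 2^8 ≡ 16² = 256 ≡ 31, 2^16 ≡ 31² = 961 ≡ 16, 2^32 ≡ 16² = 256 ≡ 31. Since 34 = 32 + 2, 2^34 ≡ 31·4: 31·4 = 124 ≡ 34. So 2^34 ≡ 34 (mod 45).
h(7): Repeated squaring mod 45: 7^1 ≡ 7, 7^2 ≡ 7² = 49 ≡ 4, 7^4 ≡ 4² = 16, 7^8 ≡ 16² = 256 ≡ 31, 7^16 ≡ 31² = 961 ≡ 16, 7^32 ≡ 16² = 256 ≡ 31. Since 34 = 32 + 2, 7^34 ≡ 31·4: 31·4 = 124 ≡ 34. So 7^34 ≡ 34 (mod 45).
So h(2) = h(7) = 34 while 2 ≠ 7, hence h is not injective, hence not bijective.
Since h is not bijective, we determine |image(h)|. Computing x^34 mod 45 for each x (by repeated squaring, reducing mod 45 at every step), the values h(0), h(1), …, h(44) are: 0, 1, 34, 9, 31, 40, 36, 34, 19, 36, 10, 16, 9, 4, 31, 0, 16, 19, 9, 1, 25, 36, 4, 4, 36, 25, 1, 9, 19, 16, 0, 31, 4, 9, 16, 10, 36, 19, 34, 36, 40, 31, 9, 34, 1.
The distinct values are {0, 1, 4, 9, 10, 16, 19, 25, 31, 34, 36, 40}; there are 12 of them.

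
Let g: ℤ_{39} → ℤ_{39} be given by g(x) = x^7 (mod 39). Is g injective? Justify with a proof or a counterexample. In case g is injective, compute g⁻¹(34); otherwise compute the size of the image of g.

31

Computing x^7 mod 39 for each x (by repeated squaring, reducing mod 39 at every step), the values g(0), g(1), …, g(38) are: 0, 1, 11, 3, 4, 8, 33, 19, 5, 9, 10, 2, 12, 13, 14, 24, 16, 17, 21, 7, 32, 18, 22, 23, 15, 25, 26, 27, 37, 29, 30, 34, 20, 6, 31, 35, 36, 28, 38.
Every element of ℤ_{39} appears exactly once in this list, so g is a bijection, and in particular injective.
Since g is injective, we read off the preimage of 34 from the same table: g(31) = 34, so g⁻¹(34) = 31.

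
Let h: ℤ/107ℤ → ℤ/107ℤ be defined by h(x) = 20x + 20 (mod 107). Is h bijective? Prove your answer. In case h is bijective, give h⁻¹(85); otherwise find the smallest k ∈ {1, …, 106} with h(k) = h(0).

If h(a) = h(b), then 20a ≡ 20b (mod 107). Because gcd(20, 107) = 1, we may cancel 20 to get a ≡ b (mod 107).
We now compute 20⁻¹ mod 107 explicitly. Euclid's algorithm: 107 = 5·20 + 7, 20 = 2·7 + 6, 7 = 1·6 + 1; back-substituting gives 1 = 91·20 − 17·107, so 20⁻¹ ≡ 91 (mod 107).
For any y ∈ ℤ/107ℤ, x = 91(y − 20) mod 107 satisfies h(x) = 20·91(y − 20) + 20 ≡ y (since 20·91 ≡ 1 mod 107). So every y has a preimage.
So h is bijective.
Since h is bijective, we find h⁻¹(85): we need 20x ≡ 85 − 20 ≡ 65 (mod 107). Using 20⁻¹ = 91: x ≡ 91·65 = 5915 = 55·107 + 30, so x = 30.
Check: h(30) = 20·30 + 20 = 620 = 5·107 + 85 ≡ 85 (mod 107).

30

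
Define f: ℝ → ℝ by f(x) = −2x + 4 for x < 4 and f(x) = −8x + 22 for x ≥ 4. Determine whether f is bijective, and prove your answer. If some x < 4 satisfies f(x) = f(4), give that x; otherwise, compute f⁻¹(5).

Both pieces are strictly decreasing (slopes −2 and −8), so each is injective on its own interval.
The left piece maps (−∞, 4) onto (−4, ∞); the right piece maps [4, ∞) onto (−∞, −10].
The images leave a gap (−4 has no preimage), so f is not surjective, hence not bijective.
Because the two images are disjoint, no x < 4 has f(x) = f(4), so we compute f⁻¹(5): 5 lies in (−4, ∞), so solve −2x + 4 = 5: x = (5 − 4)/(−2) = −1/2.

-1/2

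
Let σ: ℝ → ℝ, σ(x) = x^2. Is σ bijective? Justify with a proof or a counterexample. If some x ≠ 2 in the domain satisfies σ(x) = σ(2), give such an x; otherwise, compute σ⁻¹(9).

σ(2) = 4 = (−2)^2 = σ(−2) (since 2 is even), with 2 ≠ −2. So σ is not injective, hence not bijective.
For the follow-up, such an x exists: taking x = −2 ∈ ℝ gives σ(−2) = 4 = σ(2) with −2 ≠ 2.

-2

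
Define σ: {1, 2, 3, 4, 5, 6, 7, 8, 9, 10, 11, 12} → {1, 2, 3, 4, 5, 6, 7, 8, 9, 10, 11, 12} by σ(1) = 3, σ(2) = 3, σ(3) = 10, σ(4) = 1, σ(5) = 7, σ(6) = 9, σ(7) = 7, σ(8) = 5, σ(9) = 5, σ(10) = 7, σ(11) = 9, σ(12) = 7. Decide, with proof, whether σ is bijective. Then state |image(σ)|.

6

σ(1) = 3 = σ(2) with 1 ≠ 2, so σ is not injective, hence not bijective.
The image of σ is {1, 3, 5, 7, 9, 10}, which has 6 elements.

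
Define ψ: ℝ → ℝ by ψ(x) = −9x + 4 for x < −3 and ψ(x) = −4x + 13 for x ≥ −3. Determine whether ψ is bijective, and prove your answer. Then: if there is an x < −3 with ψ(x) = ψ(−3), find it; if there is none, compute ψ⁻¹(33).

Both pieces are strictly decreasing (slopes −9 and −4), so each is injective on its own interval.
The left piece maps (−∞, −3) onto (31, ∞); the right piece maps [−3, ∞) onto (−∞, 25].
The images leave a gap (31 has no preimage), so ψ is not surjective, hence not bijective.
Because the two images are disjoint, no x < −3 has ψ(x) = ψ(−3), so we compute ψ⁻¹(33): 33 lies in (31, ∞), so solve −9x + 4 = 33: x = (33 − 4)/(−9) = −29/9.

-29/9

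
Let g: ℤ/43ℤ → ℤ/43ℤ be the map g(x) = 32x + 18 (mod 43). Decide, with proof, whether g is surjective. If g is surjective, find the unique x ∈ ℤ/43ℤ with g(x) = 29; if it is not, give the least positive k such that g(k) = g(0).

Recall: surjectivity means every element of the codomain has a preimage under g.
Since gcd(32, 43) = 1, 32 is invertible modulo 43. Euclid's algorithm: 43 = 1·32 + 11, 32 = 2·11 + 10, 11 = 1·10 + 1; back-substituting gives 1 = 39·32 − 29·43, so 32⁻¹ ≡ 39 (mod 43).
Then y ↦ 39(y − 18) is a two-sided inverse to g, so every y ∈ ℤ/43ℤ has a preimage.
Thus g is surjective.
Since g is surjective, we compute g⁻¹(29): solve 32x + 18 ≡ 29 (mod 43), i.e. 32x ≡ 11 (mod 43).
Multiplying by 32⁻¹ = 39 gives x ≡ 39·11 = 429 = 9·43 + 42 ≡ 42 (mod 43).
Check: g(42) = 32·42 + 18 = 1362 = 31·43 + 29 ≡ 29 (mod 43).

42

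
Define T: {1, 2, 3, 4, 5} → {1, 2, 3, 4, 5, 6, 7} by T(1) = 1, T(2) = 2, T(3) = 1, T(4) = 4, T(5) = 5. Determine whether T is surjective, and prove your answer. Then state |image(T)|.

4

No element maps to 3, so T is not surjective.
The image of T is {1, 2, 4, 5}, which has 4 elements.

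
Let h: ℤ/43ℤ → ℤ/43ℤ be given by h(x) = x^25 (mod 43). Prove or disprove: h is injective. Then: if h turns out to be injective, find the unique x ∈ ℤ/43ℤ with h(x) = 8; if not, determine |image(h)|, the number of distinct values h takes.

Since 43 is prime, the nonzero elements of ℤ/43ℤ form a cyclic group of order 42.
As gcd(25, 42) = 1, raising to the 25th power is a bijection on this group: if u^25 ≡ v^25 then (uv^{−1})^25 = 1, and the only element of order dividing gcd(25, 42) = 1 is 1, so u = v.
With h(0) = 0 this makes h injective on all of ℤ/43ℤ, hence bijective (finite equal-size domain and codomain). In particular h is injective.
Since h is injective, we find the preimage of 8. The inverse of x ↦ x^25 on (ℤ/43ℤ)^× is x ↦ x^37, because 25·37 = 925 = 22·42 + 1 ≡ 1 (mod 42) and x^{42} = 1 for x ≠ 0 (Fermat). So h⁻¹(8) = 8^37 mod 43.
Repeated squaring mod 43: 8^1 ≡ 8, 8^2 ≡ 8² = 64 ≡ 21, 8^4 ≡ 21² = 441 ≡ 11, 8^8 ≡ 11² = 121 ≡ 35, 8^16 ≡ 35² = 1225 ≡ 21, 8^32 ≡ 21² = 441 ≡ 11. Since 37 = 32 + 4 + 1, 8^37 ≡ 11·11·8: 11·11 = 121 ≡ 35, then 35·8 = 280 ≡ 22. So 8^37 ≡ 22 (mod 43).
Hence h⁻¹(8) = 22.

22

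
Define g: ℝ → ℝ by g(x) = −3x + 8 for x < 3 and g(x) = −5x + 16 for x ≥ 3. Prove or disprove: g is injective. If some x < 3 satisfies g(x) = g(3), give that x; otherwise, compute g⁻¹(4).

7/3

Both pieces are strictly decreasing (slopes −3 and −5), so each is injective on its own interval.
The left piece maps (−∞, 3) onto (−1, ∞); the right piece maps [3, ∞) onto (−∞, 1].
These images overlap. In particular g(3) = 1 (right piece), and solving −3x + 8 = 1 on the left piece gives x = 7/3 < 3.
So g(7/3) = g(3) with 7/3 ≠ 3, and g is not injective. This x = 7/3 is the requested value below 3.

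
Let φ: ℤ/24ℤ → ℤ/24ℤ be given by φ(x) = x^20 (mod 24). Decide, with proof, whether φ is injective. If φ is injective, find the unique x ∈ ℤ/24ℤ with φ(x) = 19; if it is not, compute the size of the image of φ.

4

φ(2): Repeated squaring mod 24: 2^1 ≡ 2, 2^2 ≡ 2² = 4, 2^4 ≡ 4² = 16, 2^8 ≡ 16² = 256 ≡ 16, 2^16 ≡ 16² = 256 ≡ 16. Since 20 = 16 + 4, 2^20 ≡ 16·16: 16·16 = 256 ≡ 16. So 2^20 ≡ 16 (mod 24).
φ(4): Repeated squaring mod 24: 4^1 ≡ 4, 4^2 ≡ 4² = 16, 4^4 ≡ 16² = 256 ≡ 16, 4^8 ≡ 16² = 256 ≡ 16, 4^16 ≡ 16² = 256 ≡ 16. Since 20 = 16 + 4, 4^20 ≡ 16·16: 16·16 = 256 ≡ 16. So 4^20 ≡ 16 (mod 24).
So φ(2) = φ(4) = 16 while 2 ≠ 4, thus φ is not injective.
Since φ is not injective, we determine |image(φ)|. Computing x^20 mod 24 for each x (by repeated squaring, reducing mod 24 at every step), the values φ(0), φ(1), …, φ(23) are: 0, 1, 16, 9, 16, 1, 0, 1, 16, 9, 16, 1, 0, 1, 16, 9, 16, 1, 0, 1, 16, 9, 16, 1.
The distinct values are {0, 1, 9, 16}; there are 4 of them.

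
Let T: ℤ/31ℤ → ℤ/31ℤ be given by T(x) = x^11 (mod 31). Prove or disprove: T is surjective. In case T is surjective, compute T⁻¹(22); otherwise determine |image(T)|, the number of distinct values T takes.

17

Since 31 is prime, the nonzero elements of ℤ/31ℤ form a cyclic group of order 30.
As gcd(11, 30) = 1, raising to the 11th power is a bijection on this group: if u^11 ≡ v^11 then (uv^{−1})^11 = 1, and the only element of order dividing gcd(11, 30) = 1 is 1, so u = v.
With T(0) = 0 this makes T injective on all of ℤ/31ℤ, hence bijective (finite equal-size domain and codomain). In particular T is surjective.
Since T is surjective, we find the preimage of 22. The inverse of x ↦ x^11 on (ℤ/31ℤ)^× is x ↦ x^11, because 11·11 = 121 = 4·30 + 1 ≡ 1 (mod 30) and x^{30} = 1 for x ≠ 0 (Fermat). So T⁻¹(22) = 22^11 mod 31.
Repeated squaring mod 31: 22^1 ≡ 22, 22^2 ≡ 22² = 484 ≡ 19, 22^4 ≡ 19² = 361 ≡ 20, 22^8 ≡ 20² = 400 ≡ 28. Since 11 = 8 + 2 + 1, 22^11 ≡ 28·19·22: 28·19 = 532 ≡ 5, then 5·22 = 110 ≡ 17. So 22^11 ≡ 17 (mod 31).
Hence T⁻¹(22) = 17.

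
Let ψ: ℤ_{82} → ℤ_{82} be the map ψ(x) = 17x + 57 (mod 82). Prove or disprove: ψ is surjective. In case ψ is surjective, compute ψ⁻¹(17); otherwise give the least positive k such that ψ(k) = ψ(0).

By definition, surjectivity means every element of the codomain has a preimage under ψ.
Since gcd(17, 82) = 1, 17 is invertible modulo 82. Euclid's algorithm: 82 = 4·17 + 14, 17 = 1·14 + 3, 14 = 4·3 + 2, 3 = 1·2 + 1; back-substituting gives 1 = 29·17 − 6·82, so 17⁻¹ ≡ 29 (mod 82).
Then y ↦ 29(y − 57) is a two-sided inverse to ψ, so every y ∈ ℤ_{82} has a preimage.
Therefore ψ is surjective.
Since ψ is surjective, we find ψ⁻¹(17): we need 17x ≡ 17 − 57 ≡ 42 (mod 82). Using 17⁻¹ = 29: x ≡ 29·42 = 1218 = 14·82 + 70, so x = 70.
Check: ψ(70) = 17·70 + 57 = 1247 = 15·82 + 17 ≡ 17 (mod 82).

70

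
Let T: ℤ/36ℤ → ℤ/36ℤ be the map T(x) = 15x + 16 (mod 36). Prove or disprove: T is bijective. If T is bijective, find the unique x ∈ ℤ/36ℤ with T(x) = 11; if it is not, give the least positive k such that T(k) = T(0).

12

We have gcd(15, 36) = 3 > 1. Taking u = 0 and v = 12: T(0) = 16 and T(12) = 15·12 + 16 = 196 ≡ 16 (mod 36).
So T(0) = T(12) while 0 ≠ 12, hence T is not injective, hence not bijective.
Since T is not bijective, we find the least positive k with T(k) = T(0): this means 15k ≡ 0 (mod 36), i.e. 36 ∣ 15k. Since gcd(15, 36) = 3, dividing through by 3 this holds exactly when 12 ∣ 5k, and as gcd(5, 12) = 1, exactly when 12 ∣ k.
The smallest positive such k is 12.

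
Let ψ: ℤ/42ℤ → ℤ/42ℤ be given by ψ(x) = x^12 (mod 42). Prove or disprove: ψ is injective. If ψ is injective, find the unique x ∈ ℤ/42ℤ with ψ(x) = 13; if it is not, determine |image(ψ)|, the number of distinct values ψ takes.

8

ψ(2): Repeated squaring mod 42: 2^1 ≡ 2, 2^2 ≡ 2² = 4, 2^4 ≡ 4² = 16, 2^8 ≡ 16² = 256 ≡ 4. Since 12 = 8 + 4, 2^12 ≡ 4·16: 4·16 = 64 ≡ 22. So 2^12 ≡ 22 (mod 42).
ψ(4): Repeated squaring mod 42: 4^1 ≡ 4, 4^2 ≡ 4² = 16, 4^4 ≡ 16² = 256 ≡ 4, 4^8 ≡ 4² = 16. Since 12 = 8 + 4, 4^12 ≡ 16·4: 16·4 = 64 ≡ 22. So 4^12 ≡ 22 (mod 42).
So ψ(2) = ψ(4) = 22 while 2 ≠ 4, so ψ is not injective.
Since ψ is not injective, we determine |image(ψ)|. Computing x^12 mod 42 for each x (by repeated squaring, reducing mod 42 at every step), the values ψ(0), ψ(1), …, ψ(41) are: 0, 1, 22, 15, 22, 1, 36, 7, 22, 15, 22, 1, 36, 1, 28, 15, 22, 1, 36, 1, 22, 21, 22, 1, 36, 1, 22, 15, 28, 1, 36, 1, 22, 15, 22, 7, 36, 1, 22, 15, 22, 1.
The distinct values are {0, 1, 7, 15, 21, 22, 28, 36}; there are 8 of them.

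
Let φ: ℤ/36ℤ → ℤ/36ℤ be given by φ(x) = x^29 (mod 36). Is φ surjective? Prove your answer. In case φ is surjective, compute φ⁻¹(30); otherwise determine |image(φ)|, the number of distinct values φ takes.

φ(0) = 0^29 = 0.
φ(6): Repeated squaring mod 36: 6^1 ≡ 6, 6^2 ≡ 6² = 36 ≡ 0, 6^4 ≡ 0² = 0, 6^8 ≡ 0² = 0, 6^16 ≡ 0² = 0. Since 29 = 16 + 8 + 4 + 1, 6^29 ≡ 0·0·0·6: 0·0 = 0, then 0·0 = 0, then 0·6 = 0. So 6^29 ≡ 0 (mod 36).
So φ(0) = φ(6) = 0 while 0 ≠ 6, hence φ is not injective.
A non-injective map from the 36-element set ℤ/36ℤ to itself takes at most 35 distinct values, so it cannot be surjective. Therefore φ is not surjective.
Since φ is not surjective, we determine |image(φ)|. Computing x^29 mod 36 for each x (by repeated squaring, reducing mod 36 at every step), the values φ(0), φ(1), …, φ(35) are: 0, 1, 32, 27, 16, 29, 0, 31, 8, 9, 28, 23, 0, 25, 20, 27, 4, 17, 0, 19, 32, 9, 16, 11, 0, 13, 8, 27, 28, 5, 0, 7, 20, 9, 4, 35.
The distinct values are {0, 1, 4, 5, 7, 8, 9, 11, 13, 16, 17, 19, 20, 23, 25, 27, 28, 29, 31, 32, 35}; there are 21 of them.

21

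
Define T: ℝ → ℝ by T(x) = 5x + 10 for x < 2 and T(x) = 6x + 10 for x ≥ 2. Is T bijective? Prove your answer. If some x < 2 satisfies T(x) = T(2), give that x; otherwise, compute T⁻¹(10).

0

Both pieces are strictly increasing (slopes 5 and 6), so each is injective on its own interval.
The left piece maps (−∞, 2) onto (−∞, 20); the right piece maps [2, ∞) onto [22, ∞).
The images leave a gap (20 has no preimage), so T is not surjective, hence not bijective.
Because the two images are disjoint, no x < 2 has T(x) = T(2), so we compute T⁻¹(10): 10 lies in (−∞, 20), so solve 5x + 10 = 10: x = (10 − 10)/5 = 0.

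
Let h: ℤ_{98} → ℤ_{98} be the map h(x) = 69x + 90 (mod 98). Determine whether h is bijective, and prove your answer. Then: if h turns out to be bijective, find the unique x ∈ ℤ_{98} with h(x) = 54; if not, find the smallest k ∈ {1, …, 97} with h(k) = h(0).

If h(a) = h(b), then 69a ≡ 69b (mod 98). Because gcd(69, 98) = 1, we may cancel 69 to get a ≡ b (mod 98).
We now compute 69⁻¹ mod 98 explicitly. Euclid's algorithm: 98 = 1·69 + 29, 69 = 2·29 + 11, 29 = 2·11 + 7, 11 = 1·7 + 4, 7 = 1·4 + 3, 4 = 1·3 + 1; back-substituting gives 1 = 27·69 − 19·98, so 69⁻¹ ≡ 27 (mod 98).
Then y ↦ 27(y − 90) is a two-sided inverse to h, so every y ∈ ℤ_{98} has a preimage.
Therefore h is bijective.
Since h is bijective, we compute h⁻¹(54): solve 69x + 90 ≡ 54 (mod 98), i.e. 69x ≡ 62 (mod 98).
Multiplying by 69⁻¹ = 27 gives x ≡ 27·62 = 1674 = 17·98 + 8 ≡ 8 (mod 98).
Check: h(8) = 69·8 + 90 = 642 = 6·98 + 54 ≡ 54 (mod 98).

8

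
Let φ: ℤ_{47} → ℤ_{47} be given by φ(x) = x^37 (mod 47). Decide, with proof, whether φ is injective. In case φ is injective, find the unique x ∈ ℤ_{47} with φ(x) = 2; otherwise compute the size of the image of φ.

Since 47 is prime, the nonzero elements of ℤ_{47} form a cyclic group of order 46.
As gcd(37, 46) = 1, raising to the 37th power is a bijection on this group: if s^37 ≡ t^37 then (st^{−1})^37 = 1, and the only element of order dividing gcd(37, 46) = 1 is 1, so s = t.
With φ(0) = 0 this makes φ injective on all of ℤ_{47}, hence bijective (finite equal-size domain and codomain). In particular φ is injective.
Since φ is injective, we find the preimage of 2. The inverse of x ↦ x^37 on (ℤ_{47})^× is x ↦ x^5, because 37·5 = 185 = 4·46 + 1 ≡ 1 (mod 46) and x^{46} = 1 for x ≠ 0 (Fermat). So φ⁻¹(2) = 2^5 mod 47.
Repeated squaring mod 47: 2^1 ≡ 2, 2^2 ≡ 2² = 4, 2^4 ≡ 4² = 16. Since 5 = 4 + 1, 2^5 ≡ 16·2: 16·2 = 32. So 2^5 ≡ 32 (mod 47).
Hence φ⁻¹(2) = 32.

32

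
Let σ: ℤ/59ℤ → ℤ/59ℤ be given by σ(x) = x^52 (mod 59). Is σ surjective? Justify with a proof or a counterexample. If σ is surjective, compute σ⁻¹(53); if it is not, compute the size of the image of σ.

σ(29): Repeated squaring mod 59: 29^1 ≡ 29, 29^2 ≡ 29² = 841 ≡ 15, 29^4 ≡ 15² = 225 ≡ 48, 29^8 ≡ 48² = 2304 ≡ 3, 29^16 ≡ 3² = 9, 29^32 ≡ 9² = 81 ≡ 22. Since 52 = 32 + 16 + 4, 29^52 ≡ 22·9·48: 22·9 = 198 ≡ 21, then 21·48 = 1008 ≡ 5. So 29^52 ≡ 5 (mod 59).
σ(30): Repeated squaring mod 59: 30^1 ≡ 30, 30^2 ≡ 30² = 900 ≡ 15, 30^4 ≡ 15² = 225 ≡ 48, 30^8 ≡ 48² = 2304 ≡ 3, 30^16 ≡ 3² = 9, 30^32 ≡ 9² = 81 ≡ 22. Since 52 = 32 + 16 + 4, 30^52 ≡ 22·9·48: 22·9 = 198 ≡ 21, then 21·48 = 1008 ≡ 5. So 30^52 ≡ 5 (mod 59).
So σ(29) = σ(30) = 5 while 29 ≠ 30, hence σ is not injective.
A non-injective map from the 59-element set ℤ/59ℤ to itself takes at most 58 distinct values, so it cannot be surjective. So σ is not surjective.
Since σ is not surjective, we determine |image(σ)|. Computing x^52 mod 59 for each x (by repeated squaring, reducing mod 59 at every step), the values σ(0), σ(1), …, σ(58) are: 0, 1, 12, 45, 26, 53, 9, 20, 17, 19, 46, 35, 49, 28, 4, 25, 27, 3, 51, 16, 21, 15, 7, 22, 57, 36, 41, 29, 48, 5, 5, 48, 29, 41, 36, 57, 22, 7, 15, 21, 16, 51, 3, 27, 25, 4, 28, 49, 35, 46, 19, 17, 20, 9, 53, 26, 45, 12, 1.
The distinct values are {0, 1, 3, 4, 5, 7, 9, 12, 15, 16, 17, 19, 20, 21, 22, 25, 26, 27, 28, 29, 35, 36, 41, 45, 46, 48, 49, 51, 53, 57}; there are 30 of them.

30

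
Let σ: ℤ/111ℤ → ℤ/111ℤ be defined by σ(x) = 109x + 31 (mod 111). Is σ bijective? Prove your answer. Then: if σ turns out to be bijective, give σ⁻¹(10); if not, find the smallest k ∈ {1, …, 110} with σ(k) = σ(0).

66

Suppose σ(u) = σ(v) in ℤ/111ℤ. Then 109u + 31 ≡ 109v + 31 (mod 111), hence 109(u − v) ≡ 0 (mod 111).
Since gcd(109, 111) = 1, 109 is invertible modulo 111, therefore u − v ≡ 0 (mod 111), i.e. u = v.
We now compute 109⁻¹ mod 111 explicitly. Euclid's algorithm: 111 = 1·109 + 2, 109 = 54·2 + 1; back-substituting gives 1 = 55·109 − 54·111, so 109⁻¹ ≡ 55 (mod 111).
For any y ∈ ℤ/111ℤ, x = 55(y − 31) mod 111 satisfies σ(x) = 109·55(y − 31) + 31 ≡ y (since 109·55 ≡ 1 mod 111). So every y has a preimage.
So σ is bijective.
Since σ is bijective, we find σ⁻¹(10): we need 109x ≡ 10 − 31 ≡ 90 (mod 111). Using 109⁻¹ = 55: x ≡ 55·90 = 4950 = 44·111 + 66, so x = 66.
Check: σ(66) = 109·66 + 31 = 7225 = 65·111 + 10 ≡ 10 (mod 111).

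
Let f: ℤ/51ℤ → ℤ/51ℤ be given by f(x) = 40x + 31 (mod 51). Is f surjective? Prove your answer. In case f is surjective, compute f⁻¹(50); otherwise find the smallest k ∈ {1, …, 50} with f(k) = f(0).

40

Since gcd(40, 51) = 1, 40 is invertible modulo 51. Euclid's algorithm: 51 = 1·40 + 11, 40 = 3·11 + 7, 11 = 1·7 + 4, 7 = 1·4 + 3, 4 = 1·3 + 1; back-substituting gives 1 = 37·40 − 29·51, so 40⁻¹ ≡ 37 (mod 51).
For any y ∈ ℤ/51ℤ, x = 37(y − 31) mod 51 satisfies f(x) = 40·37(y − 31) + 31 ≡ y (since 40·37 ≡ 1 mod 51). So every y has a preimage.
Thus f is surjective.
Since f is surjective, we find f⁻¹(50): we need 40x ≡ 50 − 31 ≡ 19 (mod 51). Using 40⁻¹ = 37: x ≡ 37·19 = 703 = 13·51 + 40, so x = 40.
Check: f(40) = 40·40 + 31 = 1631 = 31·51 + 50 ≡ 50 (mod 51).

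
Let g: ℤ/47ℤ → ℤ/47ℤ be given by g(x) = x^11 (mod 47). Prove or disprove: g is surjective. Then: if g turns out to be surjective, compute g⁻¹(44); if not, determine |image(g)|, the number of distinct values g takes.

Since 47 is prime, the nonzero elements of ℤ/47ℤ form a cyclic group of order 46.
As gcd(11, 46) = 1, raising to the 11th power is a bijection on this group: if u^11 ≡ v^11 then (uv^{−1})^11 = 1, and the only element of order dividing gcd(11, 46) = 1 is 1, so u = v.
With g(0) = 0 this makes g injective on all of ℤ/47ℤ, hence bijective (finite equal-size domain and codomain). In particular g is surjective.
Since g is surjective, we find the preimage of 44. The inverse of x ↦ x^11 on (ℤ/47ℤ)^× is x ↦ x^21, because 11·21 = 231 = 5·46 + 1 ≡ 1 (mod 46) and x^{46} = 1 for x ≠ 0 (Fermat). So g⁻¹(44) = 44^21 mod 47.
Repeated squaring mod 47: 44^1 ≡ 44, 44^2 ≡ 44² = 1936 ≡ 9, 44^4 ≡ 9² = 81 ≡ 34, 44^8 ≡ 34² = 1156 ≡ 28, 44^16 ≡ 28² = 784 ≡ 32. Since 21 = 16 + 4 + 1, 44^21 ≡ 32·34·44: 32·34 = 1088 ≡ 7, then 7·44 = 308 ≡ 26. So 44^21 ≡ 26 (mod 47).
Hence g⁻¹(44) = 26.

26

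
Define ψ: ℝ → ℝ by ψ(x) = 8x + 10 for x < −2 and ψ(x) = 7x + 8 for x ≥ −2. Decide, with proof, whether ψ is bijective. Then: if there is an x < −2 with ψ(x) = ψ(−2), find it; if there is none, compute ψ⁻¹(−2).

Both pieces are strictly increasing (slopes 8 and 7), so each is injective on its own interval.
The left piece maps (−∞, −2) onto (−∞, −6); the right piece maps [−2, ∞) onto [−6, ∞).
Since −6 = −6, the images partition ℝ: ψ is injective and surjective, hence bijective.
Because the two images are disjoint, no x < −2 has ψ(x) = ψ(−2), so we compute ψ⁻¹(−2): −2 lies in [−6, ∞), so solve 7x + 8 = −2: x = (−2 − 8)/7 = −10/7.

-10/7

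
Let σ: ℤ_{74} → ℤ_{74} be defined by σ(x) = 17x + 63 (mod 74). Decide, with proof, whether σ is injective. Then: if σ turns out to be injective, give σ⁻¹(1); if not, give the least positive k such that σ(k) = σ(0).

If σ(a) = σ(b), then 17a ≡ 17b (mod 74). Because gcd(17, 74) = 1, we may cancel 17 to get a ≡ b (mod 74).
Therefore σ is injective.
We now compute 17⁻¹ mod 74 explicitly. Euclid's algorithm: 74 = 4·17 + 6, 17 = 2·6 + 5, 6 = 1·5 + 1; back-substituting gives 1 = 61·17 − 14·74, so 17⁻¹ ≡ 61 (mod 74).
Since σ is injective, we compute σ⁻¹(1): solve 17x + 63 ≡ 1 (mod 74), i.e. 17x ≡ 12 (mod 74).
Multiplying by 17⁻¹ = 61 gives x ≡ 61·12 = 732 = 9·74 + 66 ≡ 66 (mod 74).
Check: σ(66) = 17·66 + 63 = 1185 = 16·74 + 1 ≡ 1 (mod 74).

66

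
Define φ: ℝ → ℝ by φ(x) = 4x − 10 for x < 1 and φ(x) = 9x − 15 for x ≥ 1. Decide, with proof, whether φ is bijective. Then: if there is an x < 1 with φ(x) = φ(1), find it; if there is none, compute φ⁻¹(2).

17/9

Both pieces are strictly increasing (slopes 4 and 9), so each is injective on its own interval.
The left piece maps (−∞, 1) onto (−∞, −6); the right piece maps [1, ∞) onto [−6, ∞).
Since −6 = −6, the images partition ℝ: φ is injective and surjective, hence bijective.
Because the two images are disjoint, no x < 1 has φ(x) = φ(1), so we compute φ⁻¹(2): 2 lies in [−6, ∞), so solve 9x − 15 = 2: x = (2 + 15)/9 = 17/9.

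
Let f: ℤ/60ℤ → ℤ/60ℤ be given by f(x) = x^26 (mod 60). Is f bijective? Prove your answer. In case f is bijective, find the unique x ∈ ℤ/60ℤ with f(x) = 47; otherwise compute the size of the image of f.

12

f(2): Repeated squaring mod 60: 2^1 ≡ 2, 2^2 ≡ 2² = 4, 2^4 ≡ 4² = 16, 2^8 ≡ 16² = 256 ≡ 16, 2^16 ≡ 16² = 256 ≡ 16. Since 26 = 16 + 8 + 2, 2^26 ≡ 16·16·4: 16·16 = 256 ≡ 16, then 16·4 = 64 ≡ 4. So 2^26 ≡ 4 (mod 60).
f(8): Repeated squaring mod 60: 8^1 ≡ 8, 8^2 ≡ 8² = 64 ≡ 4, 8^4 ≡ 4² = 16, 8^8 ≡ 16² = 256 ≡ 16, 8^16 ≡ 16² = 256 ≡ 16. Since 26 = 16 + 8 + 2, 8^26 ≡ 16·16·4: 16·16 = 256 ≡ 16, then 16·4 = 64 ≡ 4. So 8^26 ≡ 4 (mod 60).
So f(2) = f(8) = 4 while 2 ≠ 8, therefore f is not injective, hence not bijective.
Since f is not bijective, we determine |image(f)|. Computing x^26 mod 60 for each x (by repeated squaring, reducing mod 60 at every step), the values f(0), f(1), …, f(59) are: 0, 1, 4, 9, 16, 25, 36, 49, 4, 21, 40, 1, 24, 49, 16, 45, 16, 49, 24, 1, 40, 21, 4, 49, 36, 25, 16, 9, 4, 1, 0, 1, 4, 9, 16, 25, 36, 49, 4, 21, 40, 1, 24, 49, 16, 45, 16, 49, 24, 1, 40, 21, 4, 49, 36, 25, 16, 9, 4, 1.
The distinct values are {0, 1, 4, 9, 16, 21, 24, 25, 36, 40, 45, 49}; there are 12 of them.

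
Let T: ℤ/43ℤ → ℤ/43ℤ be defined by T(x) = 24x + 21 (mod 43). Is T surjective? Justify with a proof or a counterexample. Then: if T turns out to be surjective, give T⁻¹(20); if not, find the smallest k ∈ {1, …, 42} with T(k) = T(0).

Since gcd(24, 43) = 1, 24 is invertible modulo 43. Euclid's algorithm: 43 = 1·24 + 19, 24 = 1·19 + 5, 19 = 3·5 + 4, 5 = 1·4 + 1; back-substituting gives 1 = 9·24 − 5·43, so 24⁻¹ ≡ 9 (mod 43).
Then y ↦ 9(y − 21) is a two-sided inverse to T, so every y ∈ ℤ/43ℤ has a preimage.
So T is surjective.
Since T is surjective, we compute T⁻¹(20): solve 24x + 21 ≡ 20 (mod 43), i.e. 24x ≡ 42 (mod 43).
Multiplying by 24⁻¹ = 9 gives x ≡ 9·42 = 378 = 8·43 + 34 ≡ 34 (mod 43).
Check: T(34) = 24·34 + 21 = 837 = 19·43 + 20 ≡ 20 (mod 43).

34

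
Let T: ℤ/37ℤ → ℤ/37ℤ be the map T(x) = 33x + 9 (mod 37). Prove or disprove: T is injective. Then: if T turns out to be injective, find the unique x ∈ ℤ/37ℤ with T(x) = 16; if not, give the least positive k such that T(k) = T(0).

26

Suppose T(a) = T(b) in ℤ/37ℤ. Then 33a + 9 ≡ 33b + 9 (mod 37), therefore 33(a − b) ≡ 0 (mod 37).
Since gcd(33, 37) = 1, 33 is invertible modulo 37, thus a − b ≡ 0 (mod 37), i.e. a = b.
Therefore T is injective.
We now compute 33⁻¹ mod 37 explicitly. Euclid's algorithm: 37 = 1·33 + 4, 33 = 8·4 + 1; back-substituting gives 1 = 9·33 − 8·37, so 33⁻¹ ≡ 9 (mod 37).
Since T is injective, we compute T⁻¹(16): solve 33x + 9 ≡ 16 (mod 37), i.e. 33x ≡ 7 (mod 37).
Multiplying by 33⁻¹ = 9 gives x ≡ 9·7 = 63 = 1·37 + 26 ≡ 26 (mod 37).
Check: T(26) = 33·26 + 9 = 867 = 23·37 + 16 ≡ 16 (mod 37).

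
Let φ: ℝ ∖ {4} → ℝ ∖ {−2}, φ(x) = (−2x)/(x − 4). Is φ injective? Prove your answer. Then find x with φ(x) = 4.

8/3

Suppose φ(x_1) = φ(x_2). Cross-multiplying: (−2x_1)(x_2 − 4) = (−2x_2)(x_1 − 4).
Expanding both sides and cancelling the symmetric terms leaves 8·(x_1 − x_2) = 0. Since 8 ≠ 0, x_1 = x_2. Thus φ is injective.
Solving φ(x) = 4: cross-multiplying gives −2x = 4(x − 4), which rearranges to −6x = −16, so x = 8/3.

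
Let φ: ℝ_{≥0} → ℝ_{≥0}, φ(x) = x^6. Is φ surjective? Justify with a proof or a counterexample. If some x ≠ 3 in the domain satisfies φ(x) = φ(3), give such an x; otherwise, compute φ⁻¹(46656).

6

For any y ∈ ℝ_{≥0}, x = y^{1/6} ∈ ℝ_{≥0} gives φ(x) = y, so φ is surjective.
Since x ↦ x^6 is strictly increasing on ℝ_{≥0}, it is injective there, so no x ≠ 3 in the domain has φ(x) = φ(3). We therefore compute φ⁻¹(46656) = 46656^{1/6} = 6 (indeed 6^6 = 46656).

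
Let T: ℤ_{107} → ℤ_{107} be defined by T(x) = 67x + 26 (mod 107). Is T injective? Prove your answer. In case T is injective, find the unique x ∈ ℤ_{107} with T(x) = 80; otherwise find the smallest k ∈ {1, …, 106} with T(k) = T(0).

4

By definition, injectivity means: for all s, t in the domain, T(s) = T(t) implies s = t.
If T(s) = T(t), then 67s ≡ 67t (mod 107). Because gcd(67, 107) = 1, we may cancel 67 to get s ≡ t (mod 107).
Therefore T is injective.
We now compute 67⁻¹ mod 107 explicitly. Euclid's algorithm: 107 = 1·67 + 40, 67 = 1·40 + 27, 40 = 1·27 + 13, 27 = 2·13 + 1; back-substituting gives 1 = 8·67 − 5·107, so 67⁻¹ ≡ 8 (mod 107).
Since T is injective, we find T⁻¹(80): we need 67x ≡ 80 − 26 ≡ 54 (mod 107). Using 67⁻¹ = 8: x ≡ 8·54 = 432 = 4·107 + 4, so x = 4.
Check: T(4) = 67·4 + 26 = 294 = 2·107 + 80 ≡ 80 (mod 107).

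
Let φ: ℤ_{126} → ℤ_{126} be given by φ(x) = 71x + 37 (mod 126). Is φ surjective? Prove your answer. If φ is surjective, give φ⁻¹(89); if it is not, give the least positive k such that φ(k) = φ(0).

38

By definition, φ is surjective if every y in the codomain equals φ(x) for some x in the domain.
Since gcd(71, 126) = 1, 71 is invertible modulo 126. Euclid's algorithm: 126 = 1·71 + 55, 71 = 1·55 + 16, 55 = 3·16 + 7, 16 = 2·7 + 2, 7 = 3·2 + 1; back-substituting gives 1 = 71·71 − 40·126, so 71⁻¹ ≡ 71 (mod 126).
For any y ∈ ℤ_{126}, x = 71(y − 37) mod 126 satisfies φ(x) = 71·71(y − 37) + 37 ≡ y (since 71·71 ≡ 1 mod 126). So every y has a preimage.
So φ is surjective.
Since φ is surjective, we find φ⁻¹(89): we need 71x ≡ 89 − 37 ≡ 52 (mod 126). Using 71⁻¹ = 71: x ≡ 71·52 = 3692 = 29·126 + 38, so x = 38.
Check: φ(38) = 71·38 + 37 = 2735 = 21·126 + 89 ≡ 89 (mod 126).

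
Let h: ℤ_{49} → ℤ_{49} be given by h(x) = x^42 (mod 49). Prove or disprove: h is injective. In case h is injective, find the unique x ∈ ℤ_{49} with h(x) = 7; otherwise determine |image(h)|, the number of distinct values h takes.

h(1) = 1^42 = 1.
h(2): Repeated squaring mod 49: 2^1 ≡ 2, 2^2 ≡ 2² = 4, 2^4 ≡ 4² = 16, 2^8 ≡ 16² = 256 ≡ 11, 2^16 ≡ 11² = 121 ≡ 23, 2^32 ≡ 23² = 529 ≡ 39. Since 42 = 32 + 8 + 2, 2^42 ≡ 39·11·4: 39·11 = 429 ≡ 37, then 37·4 = 148 ≡ 1. So 2^42 ≡ 1 (mod 49).
So h(1) = h(2) = 1 while 1 ≠ 2, hence h is not injective.
Since h is not injective, we determine |image(h)|. Computing x^42 mod 49 for each x (by repeated squaring, reducing mod 49 at every step), the values h(0), h(1), …, h(48) are: 0, 1, 1, 1, 1, 1, 1, 0, 1, 1, 1, 1, 1, 1, 0, 1, 1, 1, 1, 1, 1, 0, 1, 1, 1, 1, 1, 1, 0, 1, 1, 1, 1, 1, 1, 0, 1, 1, 1, 1, 1, 1, 0, 1, 1, 1, 1, 1, 1.
The distinct values are {0, 1}; there are 2 of them.

2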